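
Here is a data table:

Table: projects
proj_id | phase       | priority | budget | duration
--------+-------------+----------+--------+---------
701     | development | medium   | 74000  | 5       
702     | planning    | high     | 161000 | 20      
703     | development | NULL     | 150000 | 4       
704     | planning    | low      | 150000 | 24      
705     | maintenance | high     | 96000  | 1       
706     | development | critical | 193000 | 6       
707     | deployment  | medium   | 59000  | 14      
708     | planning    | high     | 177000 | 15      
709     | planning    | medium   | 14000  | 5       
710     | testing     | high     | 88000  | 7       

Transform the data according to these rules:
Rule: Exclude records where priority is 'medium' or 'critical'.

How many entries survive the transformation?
6

Step 1: Count records to exclude
  - 3 (medium) + 1 (critical) = 4 records
Step 2: Total records: 10
Step 3: Remaining = 10 - 4 = 6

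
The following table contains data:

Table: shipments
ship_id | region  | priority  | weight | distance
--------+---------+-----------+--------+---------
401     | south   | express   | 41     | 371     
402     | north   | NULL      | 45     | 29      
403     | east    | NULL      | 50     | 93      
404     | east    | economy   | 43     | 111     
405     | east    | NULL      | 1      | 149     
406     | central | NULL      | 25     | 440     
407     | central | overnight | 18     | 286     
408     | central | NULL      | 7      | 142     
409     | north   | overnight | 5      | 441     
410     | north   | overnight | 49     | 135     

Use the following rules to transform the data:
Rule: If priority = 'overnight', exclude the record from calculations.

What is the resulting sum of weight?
212

Step 1: Identify records where priority = 'overnight'
Step 2: The excluded records sum to 72
Step 3: Original total weight = 284
Step 4: Remaining total = 284 - 72 = 212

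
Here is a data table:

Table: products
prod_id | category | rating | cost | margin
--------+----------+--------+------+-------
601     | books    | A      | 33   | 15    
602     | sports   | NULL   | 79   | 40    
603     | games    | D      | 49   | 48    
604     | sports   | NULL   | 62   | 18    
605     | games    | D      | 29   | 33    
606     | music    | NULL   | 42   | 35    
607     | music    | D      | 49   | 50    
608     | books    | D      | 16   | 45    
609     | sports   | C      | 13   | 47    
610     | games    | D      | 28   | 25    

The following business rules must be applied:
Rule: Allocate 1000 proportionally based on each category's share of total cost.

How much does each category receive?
books: 122.5, games: 265.0, music: 227.5, sports: 385.0

Step 1: Calculate total cost = 400
Step 2: Calculate each category's proportion:
  books: 49/400 = 12.25% → 122.5
  games: 106/400 = 26.50% → 265.0
  music: 91/400 = 22.75% → 227.5
  sports: 154/400 = 38.50% → 385.0
Step 3: Verify: sum of allocations ≈ 1000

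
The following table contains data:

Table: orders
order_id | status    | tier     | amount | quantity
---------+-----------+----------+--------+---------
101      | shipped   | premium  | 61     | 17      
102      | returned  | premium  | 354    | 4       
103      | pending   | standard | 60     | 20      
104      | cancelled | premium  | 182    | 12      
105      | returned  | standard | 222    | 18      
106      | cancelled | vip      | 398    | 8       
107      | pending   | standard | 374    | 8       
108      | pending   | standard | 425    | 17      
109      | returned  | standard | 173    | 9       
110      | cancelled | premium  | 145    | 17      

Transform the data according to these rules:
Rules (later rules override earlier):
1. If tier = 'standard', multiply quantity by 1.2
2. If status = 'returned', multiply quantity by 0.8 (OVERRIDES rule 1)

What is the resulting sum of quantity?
132.8

Step 1: Rule 2 takes priority for records with status = 'returned'
  - 3 records: 31 × 0.8 = 24.8
Step 2: Rule 1 applies to remaining records with tier = 'standard'
  - 3 records: 45 × 1.2 = 54.0
Step 3: Other records unchanged: 54
Step 4: Final sum = 24.8 + 54.0 + 54 = 132.8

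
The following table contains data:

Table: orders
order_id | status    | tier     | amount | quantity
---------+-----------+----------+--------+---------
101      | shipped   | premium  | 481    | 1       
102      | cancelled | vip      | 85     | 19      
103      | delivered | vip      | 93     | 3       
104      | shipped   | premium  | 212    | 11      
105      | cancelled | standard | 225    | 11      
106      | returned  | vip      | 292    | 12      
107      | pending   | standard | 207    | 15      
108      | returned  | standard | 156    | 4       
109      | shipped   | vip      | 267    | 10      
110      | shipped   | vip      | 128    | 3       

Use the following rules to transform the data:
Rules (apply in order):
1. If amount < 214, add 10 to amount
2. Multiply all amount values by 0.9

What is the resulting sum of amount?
1985.4

Step 1: Apply Rule 1 - Add 10 to records with amount < 214
  - 6 records affected: 881 + (6 × 10) = 941
  - Unaffected records: 1265
  - Sum after Rule 1: 2206
Step 2: Apply Rule 2 - Multiply all by 0.9
  - 2206 × 0.9 = 1985.4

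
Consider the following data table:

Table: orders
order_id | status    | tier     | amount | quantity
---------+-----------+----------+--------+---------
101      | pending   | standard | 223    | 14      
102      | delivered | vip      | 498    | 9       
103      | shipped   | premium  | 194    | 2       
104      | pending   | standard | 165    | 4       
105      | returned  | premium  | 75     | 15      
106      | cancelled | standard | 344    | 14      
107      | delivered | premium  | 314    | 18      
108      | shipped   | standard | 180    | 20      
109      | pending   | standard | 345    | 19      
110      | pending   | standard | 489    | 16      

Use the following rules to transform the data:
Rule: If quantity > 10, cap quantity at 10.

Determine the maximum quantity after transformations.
10

Step 1: Original maximum quantity = 20
Step 2: Apply cap at 10
Step 3: 7 records had quantity > 10 and were capped
Step 4: Maximum after transformation = 10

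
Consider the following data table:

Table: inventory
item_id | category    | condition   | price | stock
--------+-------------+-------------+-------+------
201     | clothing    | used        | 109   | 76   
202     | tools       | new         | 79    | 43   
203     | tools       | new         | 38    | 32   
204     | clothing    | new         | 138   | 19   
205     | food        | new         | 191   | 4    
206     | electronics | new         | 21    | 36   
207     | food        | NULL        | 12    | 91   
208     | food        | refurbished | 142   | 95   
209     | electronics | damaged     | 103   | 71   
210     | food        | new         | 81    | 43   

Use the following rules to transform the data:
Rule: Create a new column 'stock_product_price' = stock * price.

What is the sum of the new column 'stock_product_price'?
42417

Step 1: For each record, compute stock * price
Example calculations:
  76 * 109 = 8284
  43 * 79 = 3397
  32 * 38 = 1216
  ...
Step 2: Sum all derived values
Step 3: Total = 42417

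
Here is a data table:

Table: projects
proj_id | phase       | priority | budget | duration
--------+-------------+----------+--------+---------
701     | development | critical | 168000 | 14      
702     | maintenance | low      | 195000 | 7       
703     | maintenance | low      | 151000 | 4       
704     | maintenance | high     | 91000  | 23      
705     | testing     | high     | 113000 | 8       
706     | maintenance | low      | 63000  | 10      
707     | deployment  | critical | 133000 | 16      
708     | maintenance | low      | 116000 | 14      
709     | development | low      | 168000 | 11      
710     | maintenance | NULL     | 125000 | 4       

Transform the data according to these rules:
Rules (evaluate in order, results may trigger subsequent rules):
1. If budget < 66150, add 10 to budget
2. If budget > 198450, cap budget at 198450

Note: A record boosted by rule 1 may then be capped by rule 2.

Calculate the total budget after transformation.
1323010

Step 1: Apply rule 1 to records with budget < 66150
  - 1 records get bonus of 10
  - Of these, 0 records then exceed 198450 and get capped
Step 2: Apply rule 2 to records with budget > 198450
  - 0 records (original) are capped
Step 3: Calculate final sum = 1323010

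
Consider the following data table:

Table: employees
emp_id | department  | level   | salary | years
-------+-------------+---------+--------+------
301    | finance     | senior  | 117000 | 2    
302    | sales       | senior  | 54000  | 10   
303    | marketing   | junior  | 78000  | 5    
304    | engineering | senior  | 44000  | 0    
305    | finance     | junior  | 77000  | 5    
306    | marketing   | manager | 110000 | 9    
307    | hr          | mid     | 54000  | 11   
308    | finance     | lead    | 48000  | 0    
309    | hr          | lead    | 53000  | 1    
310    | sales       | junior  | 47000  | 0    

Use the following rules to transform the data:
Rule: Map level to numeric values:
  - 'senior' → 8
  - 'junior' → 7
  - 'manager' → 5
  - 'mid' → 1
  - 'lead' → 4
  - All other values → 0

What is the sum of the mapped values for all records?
59

Step 1: Apply mapping to each record
Step 2: Count by status:
  'senior': 3 records × 8 = 24
  'junior': 3 records × 7 = 21
  'manager': 1 records × 5 = 5
  'mid': 1 records × 1 = 1
  'lead': 2 records × 4 = 8
Step 3: Sum all mapped values = 59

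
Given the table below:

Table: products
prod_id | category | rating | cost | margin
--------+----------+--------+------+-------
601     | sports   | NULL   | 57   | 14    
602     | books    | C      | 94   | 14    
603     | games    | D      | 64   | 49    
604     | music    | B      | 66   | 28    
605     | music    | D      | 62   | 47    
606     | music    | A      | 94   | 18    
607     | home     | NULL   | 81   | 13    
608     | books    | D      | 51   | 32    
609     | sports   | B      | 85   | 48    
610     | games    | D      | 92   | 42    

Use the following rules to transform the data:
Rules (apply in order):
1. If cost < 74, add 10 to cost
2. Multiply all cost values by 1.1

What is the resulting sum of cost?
875.6

Step 1: Apply Rule 1 - Add 10 to records with cost < 74
  - 5 records affected: 300 + (5 × 10) = 350
  - Unaffected records: 446
  - Sum after Rule 1: 796
Step 2: Apply Rule 2 - Multiply all by 1.1
  - 796 × 1.1 = 875.6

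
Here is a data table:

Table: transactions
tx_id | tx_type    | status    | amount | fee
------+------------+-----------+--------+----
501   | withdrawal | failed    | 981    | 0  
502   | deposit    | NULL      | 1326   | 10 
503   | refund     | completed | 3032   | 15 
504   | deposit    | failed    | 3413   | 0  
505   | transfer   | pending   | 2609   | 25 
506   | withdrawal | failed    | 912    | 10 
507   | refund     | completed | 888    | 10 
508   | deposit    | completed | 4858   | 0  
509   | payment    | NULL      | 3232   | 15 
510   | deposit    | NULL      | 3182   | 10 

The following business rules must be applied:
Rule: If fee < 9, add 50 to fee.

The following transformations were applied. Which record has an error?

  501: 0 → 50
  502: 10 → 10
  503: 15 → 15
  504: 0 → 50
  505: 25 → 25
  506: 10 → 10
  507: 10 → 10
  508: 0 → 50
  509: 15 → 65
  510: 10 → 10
Record 509 has an error. The correct transformed value should be 15, not 65.

Step 1: Check each record against the rule
Step 2: Record 509 has fee = 15
Step 3: Since 15 >= 9, the bonus should not have been applied
Step 4: Correct value = 15, but claimed value = 65
Conclusion: Record 509 has the error.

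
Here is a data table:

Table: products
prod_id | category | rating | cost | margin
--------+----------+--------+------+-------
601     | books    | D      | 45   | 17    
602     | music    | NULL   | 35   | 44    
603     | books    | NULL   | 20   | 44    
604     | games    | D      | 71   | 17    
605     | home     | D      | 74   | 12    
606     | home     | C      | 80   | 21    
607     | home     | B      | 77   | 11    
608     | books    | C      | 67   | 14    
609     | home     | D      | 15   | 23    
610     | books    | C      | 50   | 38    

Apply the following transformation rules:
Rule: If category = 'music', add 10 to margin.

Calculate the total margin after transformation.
251

Step 1: Count records where category = 'music': 1
Step 2: Total bonus added: 1 × 10 = 10
Step 3: Original sum of margin: 241
Step 4: Final sum = 241 + 10 = 251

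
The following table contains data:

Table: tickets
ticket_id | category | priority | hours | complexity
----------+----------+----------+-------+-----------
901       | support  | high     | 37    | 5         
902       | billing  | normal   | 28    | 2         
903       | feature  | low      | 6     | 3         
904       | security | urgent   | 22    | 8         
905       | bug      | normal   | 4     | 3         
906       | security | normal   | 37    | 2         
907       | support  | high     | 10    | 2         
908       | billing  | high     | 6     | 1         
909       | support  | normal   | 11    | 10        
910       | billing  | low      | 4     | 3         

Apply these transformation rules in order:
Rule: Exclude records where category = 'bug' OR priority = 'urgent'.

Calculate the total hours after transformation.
139

Step 1: Find records where category = 'bug' OR priority = 'urgent'
Step 2: 2 records match, summing to 26
Step 3: Original sum: 165
Step 4: Remaining sum = 165 - 26 = 139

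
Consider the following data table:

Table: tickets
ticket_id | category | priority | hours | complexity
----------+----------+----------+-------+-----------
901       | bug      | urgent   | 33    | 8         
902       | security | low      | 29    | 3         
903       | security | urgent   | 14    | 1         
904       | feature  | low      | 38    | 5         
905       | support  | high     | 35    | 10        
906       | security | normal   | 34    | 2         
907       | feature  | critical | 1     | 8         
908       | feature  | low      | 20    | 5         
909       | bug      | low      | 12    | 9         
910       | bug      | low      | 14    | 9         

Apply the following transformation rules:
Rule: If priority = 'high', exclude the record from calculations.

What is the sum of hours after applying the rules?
195

Step 1: Identify records where priority = 'high'
Step 2: The excluded records sum to 35
Step 3: Original total hours = 230
Step 4: Remaining total = 230 - 35 = 195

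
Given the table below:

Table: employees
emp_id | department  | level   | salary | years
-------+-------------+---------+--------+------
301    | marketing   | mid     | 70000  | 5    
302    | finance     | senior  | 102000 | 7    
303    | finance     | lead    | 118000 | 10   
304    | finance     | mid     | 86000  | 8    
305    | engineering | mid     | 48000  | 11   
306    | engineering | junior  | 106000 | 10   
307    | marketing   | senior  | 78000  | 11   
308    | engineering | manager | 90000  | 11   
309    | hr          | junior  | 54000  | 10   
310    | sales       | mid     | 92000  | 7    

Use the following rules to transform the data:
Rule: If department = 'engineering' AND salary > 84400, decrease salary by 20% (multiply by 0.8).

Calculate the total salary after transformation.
804800.0

Step 1: Find records where department = 'engineering' AND salary > 84400
Step 2: 2 records match, summing to 196000
Step 3: After multiplier: 196000 × 0.8 = 156800.0
Step 4: Unaffected records sum: 648000
Step 5: Final sum = 156800.0 + 648000 = 804800.0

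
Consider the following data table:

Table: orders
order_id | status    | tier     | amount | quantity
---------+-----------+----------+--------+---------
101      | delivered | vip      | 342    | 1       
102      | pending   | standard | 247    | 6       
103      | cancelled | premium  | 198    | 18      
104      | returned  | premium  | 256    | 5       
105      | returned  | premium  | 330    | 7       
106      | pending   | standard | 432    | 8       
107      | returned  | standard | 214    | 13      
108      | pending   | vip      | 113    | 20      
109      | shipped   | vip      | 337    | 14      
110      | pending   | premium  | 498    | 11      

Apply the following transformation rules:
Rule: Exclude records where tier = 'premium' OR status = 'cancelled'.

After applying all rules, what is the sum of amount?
1685

Step 1: Find records where tier = 'premium' OR status = 'cancelled'
Step 2: 4 records match, summing to 1282
Step 3: Original sum: 2967
Step 4: Remaining sum = 2967 - 1282 = 1685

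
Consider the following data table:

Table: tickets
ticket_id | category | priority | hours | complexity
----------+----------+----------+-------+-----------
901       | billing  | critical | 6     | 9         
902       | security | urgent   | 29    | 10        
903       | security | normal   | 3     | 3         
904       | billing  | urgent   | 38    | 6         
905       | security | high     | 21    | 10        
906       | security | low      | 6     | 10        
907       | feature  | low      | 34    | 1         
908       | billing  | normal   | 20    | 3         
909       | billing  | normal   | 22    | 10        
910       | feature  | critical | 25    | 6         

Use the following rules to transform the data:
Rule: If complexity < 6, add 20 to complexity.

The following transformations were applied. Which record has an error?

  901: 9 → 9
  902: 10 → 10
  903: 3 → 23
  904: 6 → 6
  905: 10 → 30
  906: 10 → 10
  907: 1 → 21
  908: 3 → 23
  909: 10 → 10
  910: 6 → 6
Record 905 has an error. The correct transformed value should be 10, not 30.

Step 1: Check each record against the rule
Step 2: Record 905 has complexity = 10
Step 3: Since 10 >= 6, the bonus should not have been applied
Step 4: Correct value = 10, but claimed value = 30
Conclusion: Record 905 has the error.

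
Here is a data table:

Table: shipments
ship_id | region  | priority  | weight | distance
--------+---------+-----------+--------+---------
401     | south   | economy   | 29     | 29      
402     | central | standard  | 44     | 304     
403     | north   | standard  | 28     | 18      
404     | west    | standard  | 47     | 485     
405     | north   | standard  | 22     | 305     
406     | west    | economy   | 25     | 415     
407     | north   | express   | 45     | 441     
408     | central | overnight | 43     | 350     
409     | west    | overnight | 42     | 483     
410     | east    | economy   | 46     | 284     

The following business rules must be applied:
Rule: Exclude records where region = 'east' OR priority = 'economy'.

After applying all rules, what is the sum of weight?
271

Step 1: Find records where region = 'east' OR priority = 'economy'
Step 2: 3 records match, summing to 100
Step 3: Original sum: 371
Step 4: Remaining sum = 371 - 100 = 271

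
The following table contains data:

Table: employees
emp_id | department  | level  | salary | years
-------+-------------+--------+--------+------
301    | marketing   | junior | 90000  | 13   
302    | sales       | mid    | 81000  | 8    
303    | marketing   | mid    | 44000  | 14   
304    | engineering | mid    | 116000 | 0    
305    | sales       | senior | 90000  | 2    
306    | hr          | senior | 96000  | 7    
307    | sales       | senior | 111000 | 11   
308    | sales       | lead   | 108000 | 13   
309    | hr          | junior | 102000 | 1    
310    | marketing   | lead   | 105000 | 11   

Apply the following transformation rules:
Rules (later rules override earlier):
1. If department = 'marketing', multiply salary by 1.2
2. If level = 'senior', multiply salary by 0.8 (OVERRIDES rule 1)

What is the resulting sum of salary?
931400.0

Step 1: Rule 2 takes priority for records with level = 'senior'
  - 3 records: 297000 × 0.8 = 237600.0
Step 2: Rule 1 applies to remaining records with department = 'marketing'
  - 3 records: 239000 × 1.2 = 286800.0
Step 3: Other records unchanged: 407000
Step 4: Final sum = 237600.0 + 286800.0 + 407000 = 931400.0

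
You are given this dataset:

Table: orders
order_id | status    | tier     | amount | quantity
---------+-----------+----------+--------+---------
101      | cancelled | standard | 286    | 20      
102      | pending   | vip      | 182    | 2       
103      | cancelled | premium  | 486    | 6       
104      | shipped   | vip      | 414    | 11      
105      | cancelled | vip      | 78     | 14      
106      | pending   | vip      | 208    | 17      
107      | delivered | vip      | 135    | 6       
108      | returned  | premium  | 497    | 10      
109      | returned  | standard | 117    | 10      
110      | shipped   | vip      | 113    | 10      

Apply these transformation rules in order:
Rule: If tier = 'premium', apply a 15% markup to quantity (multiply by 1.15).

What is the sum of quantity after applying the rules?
108.4

Step 1: Records with tier = 'premium' have total quantity = 16
Step 2: Apply multiplier: 16 × 1.15 = 18.4
Step 3: Other records total: 90
Step 4: Final sum = 18.4 + 90 = 108.4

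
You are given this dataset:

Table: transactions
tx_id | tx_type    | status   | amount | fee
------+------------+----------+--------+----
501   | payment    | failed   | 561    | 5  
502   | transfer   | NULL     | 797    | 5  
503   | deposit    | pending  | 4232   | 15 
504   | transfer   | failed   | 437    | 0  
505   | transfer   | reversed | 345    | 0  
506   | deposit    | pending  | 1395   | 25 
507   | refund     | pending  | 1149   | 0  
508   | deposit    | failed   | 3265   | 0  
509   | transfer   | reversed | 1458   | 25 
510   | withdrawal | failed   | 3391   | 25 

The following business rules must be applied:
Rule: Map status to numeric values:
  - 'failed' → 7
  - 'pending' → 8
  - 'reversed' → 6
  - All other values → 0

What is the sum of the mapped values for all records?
64

Step 1: Apply mapping to each record
Step 2: Count by status:
  'failed': 4 records × 7 = 28
  'pending': 3 records × 8 = 24
  'reversed': 2 records × 6 = 12
Step 3: Sum all mapped values = 64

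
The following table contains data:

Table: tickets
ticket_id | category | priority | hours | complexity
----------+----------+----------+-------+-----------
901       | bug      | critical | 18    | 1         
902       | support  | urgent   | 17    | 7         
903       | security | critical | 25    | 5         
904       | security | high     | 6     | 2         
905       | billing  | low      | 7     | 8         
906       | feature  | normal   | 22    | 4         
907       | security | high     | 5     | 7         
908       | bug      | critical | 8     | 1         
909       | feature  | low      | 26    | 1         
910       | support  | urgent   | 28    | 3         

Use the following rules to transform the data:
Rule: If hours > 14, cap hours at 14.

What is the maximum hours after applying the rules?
14

Step 1: Original maximum hours = 28
Step 2: Apply cap at 14
Step 3: 6 records had hours > 14 and were capped
Step 4: Maximum after transformation = 14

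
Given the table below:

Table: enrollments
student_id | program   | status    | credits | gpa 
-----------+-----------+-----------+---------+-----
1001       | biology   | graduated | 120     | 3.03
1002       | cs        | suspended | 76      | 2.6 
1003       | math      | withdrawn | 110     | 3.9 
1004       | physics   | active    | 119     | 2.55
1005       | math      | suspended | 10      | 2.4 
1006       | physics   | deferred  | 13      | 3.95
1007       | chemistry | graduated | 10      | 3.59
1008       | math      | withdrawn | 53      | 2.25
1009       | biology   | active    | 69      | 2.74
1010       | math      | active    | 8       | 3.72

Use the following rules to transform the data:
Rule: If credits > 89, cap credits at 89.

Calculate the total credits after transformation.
506

Step 1: 3 records have credits > 89
Step 2: These records originally summed to 349
Step 3: After capping: 3 × 89 = 267
Step 4: Unaffected records sum: 239
Step 5: Final sum = 267 + 239 = 506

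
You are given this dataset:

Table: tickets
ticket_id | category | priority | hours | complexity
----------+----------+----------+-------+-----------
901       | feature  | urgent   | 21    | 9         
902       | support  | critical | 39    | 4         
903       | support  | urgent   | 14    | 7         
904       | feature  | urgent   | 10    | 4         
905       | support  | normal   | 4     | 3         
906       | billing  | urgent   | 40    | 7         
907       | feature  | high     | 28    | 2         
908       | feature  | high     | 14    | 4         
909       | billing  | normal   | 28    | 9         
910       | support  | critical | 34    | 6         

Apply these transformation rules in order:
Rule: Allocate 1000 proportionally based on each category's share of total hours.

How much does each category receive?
billing: 293.1, feature: 314.66, support: 392.24

Step 1: Calculate total hours = 232
Step 2: Calculate each category's proportion:
  billing: 68/232 = 29.31% → 293.1
  feature: 73/232 = 31.47% → 314.66
  support: 91/232 = 39.22% → 392.24
Step 3: Verify: sum of allocations ≈ 1000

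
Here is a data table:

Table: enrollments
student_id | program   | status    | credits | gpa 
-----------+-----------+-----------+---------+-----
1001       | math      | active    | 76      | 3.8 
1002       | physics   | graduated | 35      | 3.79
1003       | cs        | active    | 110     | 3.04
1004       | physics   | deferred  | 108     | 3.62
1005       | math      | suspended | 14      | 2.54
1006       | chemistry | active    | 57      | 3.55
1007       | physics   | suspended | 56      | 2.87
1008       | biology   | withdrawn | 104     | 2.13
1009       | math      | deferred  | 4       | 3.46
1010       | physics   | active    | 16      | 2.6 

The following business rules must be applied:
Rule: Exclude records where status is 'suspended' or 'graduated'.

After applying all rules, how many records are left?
7

Step 1: Count records to exclude
  - 2 (suspended) + 1 (graduated) = 3 records
Step 2: Total records: 10
Step 3: Remaining = 10 - 3 = 7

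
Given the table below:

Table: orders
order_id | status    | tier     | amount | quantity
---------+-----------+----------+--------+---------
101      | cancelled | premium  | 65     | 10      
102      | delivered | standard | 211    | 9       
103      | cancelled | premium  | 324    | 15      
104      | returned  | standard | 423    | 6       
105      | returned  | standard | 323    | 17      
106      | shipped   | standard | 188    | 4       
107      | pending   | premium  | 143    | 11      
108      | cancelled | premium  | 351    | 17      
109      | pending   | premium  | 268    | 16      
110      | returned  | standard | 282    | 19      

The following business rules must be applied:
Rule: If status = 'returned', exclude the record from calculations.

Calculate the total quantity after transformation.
82

Step 1: Identify records where status = 'returned'
Step 2: The excluded records sum to 42
Step 3: Original total quantity = 124
Step 4: Remaining total = 124 - 42 = 82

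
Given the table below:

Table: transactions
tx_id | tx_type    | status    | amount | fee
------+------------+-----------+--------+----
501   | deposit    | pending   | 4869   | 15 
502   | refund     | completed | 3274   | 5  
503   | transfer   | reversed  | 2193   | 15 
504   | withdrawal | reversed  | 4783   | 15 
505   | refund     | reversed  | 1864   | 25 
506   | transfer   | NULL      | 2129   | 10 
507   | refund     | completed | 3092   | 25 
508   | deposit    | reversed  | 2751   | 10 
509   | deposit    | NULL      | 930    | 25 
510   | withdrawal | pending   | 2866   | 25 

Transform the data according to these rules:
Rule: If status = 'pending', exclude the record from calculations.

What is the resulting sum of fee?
130

Step 1: Identify records where status = 'pending'
Step 2: The excluded records sum to 40
Step 3: Original total fee = 170
Step 4: Remaining total = 170 - 40 = 130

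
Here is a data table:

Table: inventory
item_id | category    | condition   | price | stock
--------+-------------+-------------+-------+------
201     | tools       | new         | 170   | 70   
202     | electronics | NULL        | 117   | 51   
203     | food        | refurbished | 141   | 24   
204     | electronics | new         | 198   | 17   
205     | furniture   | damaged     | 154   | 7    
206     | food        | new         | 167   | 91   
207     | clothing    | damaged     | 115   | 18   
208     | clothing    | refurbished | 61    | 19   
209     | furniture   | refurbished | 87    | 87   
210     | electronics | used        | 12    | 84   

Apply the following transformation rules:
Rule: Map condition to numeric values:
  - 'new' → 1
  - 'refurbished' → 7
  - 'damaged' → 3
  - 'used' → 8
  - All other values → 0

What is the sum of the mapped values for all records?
38

Step 1: Apply mapping to each record
Step 2: Count by status:
  'new': 3 records × 1 = 3
  'refurbished': 3 records × 7 = 21
  'damaged': 2 records × 3 = 6
  'used': 1 records × 8 = 8
Step 3: Sum all mapped values = 38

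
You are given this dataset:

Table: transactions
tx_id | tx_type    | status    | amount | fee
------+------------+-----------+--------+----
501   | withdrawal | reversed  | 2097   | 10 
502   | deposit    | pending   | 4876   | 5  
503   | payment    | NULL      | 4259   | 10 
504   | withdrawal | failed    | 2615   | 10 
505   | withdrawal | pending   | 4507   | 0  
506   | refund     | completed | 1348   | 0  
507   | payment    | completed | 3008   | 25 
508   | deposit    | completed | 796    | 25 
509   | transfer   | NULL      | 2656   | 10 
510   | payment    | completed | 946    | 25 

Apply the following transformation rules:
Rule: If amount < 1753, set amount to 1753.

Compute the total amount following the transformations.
29277

Step 1: 3 records have amount < 1753
Step 2: These records originally summed to 3090
Step 3: After setting to minimum: 3 × 1753 = 5259
Step 4: Unaffected records sum: 24018
Step 5: Final sum = 5259 + 24018 = 29277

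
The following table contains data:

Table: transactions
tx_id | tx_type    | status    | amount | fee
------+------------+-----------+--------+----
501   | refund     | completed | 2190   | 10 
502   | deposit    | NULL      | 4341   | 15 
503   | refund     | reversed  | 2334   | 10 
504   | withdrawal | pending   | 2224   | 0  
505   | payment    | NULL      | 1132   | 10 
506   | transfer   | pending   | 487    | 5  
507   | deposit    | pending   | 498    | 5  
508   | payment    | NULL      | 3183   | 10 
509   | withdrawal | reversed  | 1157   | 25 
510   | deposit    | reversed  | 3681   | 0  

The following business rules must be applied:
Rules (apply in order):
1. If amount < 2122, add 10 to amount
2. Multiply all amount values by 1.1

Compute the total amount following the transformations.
23393.7

Step 1: Apply Rule 1 - Add 10 to records with amount < 2122
  - 4 records affected: 3274 + (4 × 10) = 3314
  - Unaffected records: 17953
  - Sum after Rule 1: 21267
Step 2: Apply Rule 2 - Multiply all by 1.1
  - 21267 × 1.1 = 23393.7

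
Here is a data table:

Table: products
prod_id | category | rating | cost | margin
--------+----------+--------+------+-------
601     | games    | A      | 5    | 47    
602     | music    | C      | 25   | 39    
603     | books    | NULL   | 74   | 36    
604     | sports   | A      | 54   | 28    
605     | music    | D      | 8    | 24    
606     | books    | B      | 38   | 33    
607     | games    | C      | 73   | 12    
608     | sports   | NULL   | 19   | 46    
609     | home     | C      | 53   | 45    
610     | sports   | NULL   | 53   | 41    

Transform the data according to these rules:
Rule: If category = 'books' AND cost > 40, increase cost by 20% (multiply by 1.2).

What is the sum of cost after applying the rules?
416.8

Step 1: Find records where category = 'books' AND cost > 40
Step 2: 1 records match, summing to 74
Step 3: After multiplier: 74 × 1.2 = 88.8
Step 4: Unaffected records sum: 328
Step 5: Final sum = 88.8 + 328 = 416.8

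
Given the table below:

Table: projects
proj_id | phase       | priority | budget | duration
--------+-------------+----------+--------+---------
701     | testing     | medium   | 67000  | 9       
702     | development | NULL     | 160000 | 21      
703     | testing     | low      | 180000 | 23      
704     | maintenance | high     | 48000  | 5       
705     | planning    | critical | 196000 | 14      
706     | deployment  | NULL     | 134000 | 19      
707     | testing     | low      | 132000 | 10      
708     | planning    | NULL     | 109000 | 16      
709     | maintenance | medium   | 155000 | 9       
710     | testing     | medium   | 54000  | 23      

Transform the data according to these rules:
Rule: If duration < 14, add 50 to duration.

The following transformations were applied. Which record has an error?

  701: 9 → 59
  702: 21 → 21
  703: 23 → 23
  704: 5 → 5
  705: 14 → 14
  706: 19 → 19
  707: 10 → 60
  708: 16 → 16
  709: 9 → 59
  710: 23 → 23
Record 704 has an error. The correct transformed value should be 55, not 5.

Step 1: Check each record against the rule
Step 2: Record 704 has duration = 5
Step 3: Since 5 < 14, the bonus should have been applied
Step 4: Correct value = 55, but claimed value = 5
Conclusion: Record 704 has the error.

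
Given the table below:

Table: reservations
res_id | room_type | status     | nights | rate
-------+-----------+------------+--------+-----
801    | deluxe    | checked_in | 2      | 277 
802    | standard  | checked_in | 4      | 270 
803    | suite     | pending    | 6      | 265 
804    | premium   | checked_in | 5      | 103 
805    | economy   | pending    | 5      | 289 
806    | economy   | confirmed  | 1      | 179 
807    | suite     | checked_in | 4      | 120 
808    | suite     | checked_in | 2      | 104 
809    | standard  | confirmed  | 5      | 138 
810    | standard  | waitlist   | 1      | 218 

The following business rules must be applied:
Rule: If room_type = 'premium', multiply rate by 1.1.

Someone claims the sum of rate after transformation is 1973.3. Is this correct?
Yes, the result is correct.

Step 1: Calculate the correct sum after transformation
Step 2: Apply multiplier 1.1 to records where room_type = 'premium'
Step 3: Correct result = 1973.3
Step 4: Claimed result = 1973.3
Step 5: 1973.3 = 1973.3 ✓
Conclusion: The claimed result is correct.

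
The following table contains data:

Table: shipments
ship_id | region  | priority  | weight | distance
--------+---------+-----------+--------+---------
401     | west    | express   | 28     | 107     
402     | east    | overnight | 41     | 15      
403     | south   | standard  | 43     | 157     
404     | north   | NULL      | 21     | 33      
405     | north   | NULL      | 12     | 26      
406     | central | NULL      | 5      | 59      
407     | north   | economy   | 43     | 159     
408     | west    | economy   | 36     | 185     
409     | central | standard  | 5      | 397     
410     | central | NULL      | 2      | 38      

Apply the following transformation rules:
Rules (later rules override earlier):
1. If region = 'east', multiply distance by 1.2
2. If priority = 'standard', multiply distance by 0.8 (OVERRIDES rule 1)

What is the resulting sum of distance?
1068.2

Step 1: Rule 2 takes priority for records with priority = 'standard'
  - 2 records: 554 × 0.8 = 443.2
Step 2: Rule 1 applies to remaining records with region = 'east'
  - 1 records: 15 × 1.2 = 18.0
Step 3: Other records unchanged: 607
Step 4: Final sum = 443.2 + 18.0 + 607 = 1068.2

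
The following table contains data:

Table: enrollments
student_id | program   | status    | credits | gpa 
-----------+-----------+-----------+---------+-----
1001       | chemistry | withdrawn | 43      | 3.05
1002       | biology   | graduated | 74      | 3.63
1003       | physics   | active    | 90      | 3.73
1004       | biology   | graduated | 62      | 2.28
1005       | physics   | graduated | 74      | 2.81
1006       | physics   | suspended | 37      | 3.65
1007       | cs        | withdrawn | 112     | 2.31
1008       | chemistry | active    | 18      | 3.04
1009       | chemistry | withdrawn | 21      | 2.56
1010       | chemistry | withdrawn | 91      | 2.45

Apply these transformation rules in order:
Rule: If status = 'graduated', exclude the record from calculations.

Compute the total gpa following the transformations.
20.79

Step 1: Identify records where status = 'graduated'
Step 2: The excluded records sum to 8.72
Step 3: Original total gpa = 29.51
Step 4: Remaining total = 29.51 - 8.72 = 20.79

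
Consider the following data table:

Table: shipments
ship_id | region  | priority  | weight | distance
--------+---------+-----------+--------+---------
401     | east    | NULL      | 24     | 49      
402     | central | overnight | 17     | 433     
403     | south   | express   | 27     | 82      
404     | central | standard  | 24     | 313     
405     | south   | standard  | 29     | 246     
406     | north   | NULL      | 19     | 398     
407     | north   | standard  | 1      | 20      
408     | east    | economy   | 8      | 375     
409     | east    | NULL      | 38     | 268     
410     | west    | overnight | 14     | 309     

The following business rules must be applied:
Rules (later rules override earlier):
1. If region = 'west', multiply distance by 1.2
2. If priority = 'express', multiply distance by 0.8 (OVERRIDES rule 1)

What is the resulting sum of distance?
2538.4

Step 1: Rule 2 takes priority for records with priority = 'express'
  - 1 records: 82 × 0.8 = 65.6
Step 2: Rule 1 applies to remaining records with region = 'west'
  - 1 records: 309 × 1.2 = 370.8
Step 3: Other records unchanged: 2102
Step 4: Final sum = 65.6 + 370.8 + 2102 = 2538.4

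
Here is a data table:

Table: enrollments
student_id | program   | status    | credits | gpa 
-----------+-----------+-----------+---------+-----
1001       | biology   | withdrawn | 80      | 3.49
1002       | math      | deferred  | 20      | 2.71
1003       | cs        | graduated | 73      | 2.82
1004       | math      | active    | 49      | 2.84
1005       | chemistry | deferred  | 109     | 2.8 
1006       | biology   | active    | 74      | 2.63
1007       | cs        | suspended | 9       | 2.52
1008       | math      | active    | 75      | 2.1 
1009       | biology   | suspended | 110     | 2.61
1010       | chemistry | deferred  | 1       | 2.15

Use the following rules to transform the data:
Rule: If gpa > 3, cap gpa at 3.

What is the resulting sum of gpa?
26.18

Step 1: 1 records have gpa > 3
Step 2: These records originally summed to 3.49
Step 3: After capping: 1 × 3 = 3
Step 4: Unaffected records sum: 23.18
Step 5: Final sum = 3 + 23.18 = 26.18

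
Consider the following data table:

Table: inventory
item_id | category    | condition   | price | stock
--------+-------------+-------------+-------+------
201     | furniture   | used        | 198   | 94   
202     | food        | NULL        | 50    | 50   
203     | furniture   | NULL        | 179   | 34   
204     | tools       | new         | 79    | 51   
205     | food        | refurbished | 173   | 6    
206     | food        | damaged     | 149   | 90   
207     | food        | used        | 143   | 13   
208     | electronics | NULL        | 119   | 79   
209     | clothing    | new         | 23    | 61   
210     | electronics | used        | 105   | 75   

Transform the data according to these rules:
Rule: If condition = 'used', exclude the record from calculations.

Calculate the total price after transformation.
772

Step 1: Identify records where condition = 'used'
Step 2: The excluded records sum to 446
Step 3: Original total price = 1218
Step 4: Remaining total = 1218 - 446 = 772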